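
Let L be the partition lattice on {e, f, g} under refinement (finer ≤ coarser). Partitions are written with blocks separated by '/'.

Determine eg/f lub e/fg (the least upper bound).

efg

The join of eg/f and e/fg merges any blocks that overlap across the partitions, giving efg.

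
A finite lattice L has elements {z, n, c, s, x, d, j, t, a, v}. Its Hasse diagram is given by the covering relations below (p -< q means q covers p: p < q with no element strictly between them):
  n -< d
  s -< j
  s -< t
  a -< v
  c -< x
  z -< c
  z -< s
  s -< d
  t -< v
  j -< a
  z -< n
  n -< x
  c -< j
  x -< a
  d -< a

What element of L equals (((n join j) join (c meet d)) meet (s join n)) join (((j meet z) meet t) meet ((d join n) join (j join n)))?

d

n ∨ j = a
c ∧ d = z
a ∨ z = a
s ∨ n = d
a ∧ d = d
j ∧ z = z
z ∧ t = z
d ∨ n = d
j ∨ n = a
d ∨ a = a
z ∧ a = z
d ∨ z = d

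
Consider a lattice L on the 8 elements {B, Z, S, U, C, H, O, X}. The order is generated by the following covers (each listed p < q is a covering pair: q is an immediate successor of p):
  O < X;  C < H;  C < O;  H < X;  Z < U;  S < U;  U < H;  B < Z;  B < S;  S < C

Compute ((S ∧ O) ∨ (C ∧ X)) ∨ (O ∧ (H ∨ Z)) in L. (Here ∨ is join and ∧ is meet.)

C

S ∧ O = S
C ∧ X = C
S ∨ C = C
H ∨ Z = H
O ∧ H = C
C ∨ C = C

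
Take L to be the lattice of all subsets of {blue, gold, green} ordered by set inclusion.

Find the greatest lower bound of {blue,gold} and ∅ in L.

Under ⊆, meet is intersection: {blue,gold} ∩ ∅ = ∅.

∅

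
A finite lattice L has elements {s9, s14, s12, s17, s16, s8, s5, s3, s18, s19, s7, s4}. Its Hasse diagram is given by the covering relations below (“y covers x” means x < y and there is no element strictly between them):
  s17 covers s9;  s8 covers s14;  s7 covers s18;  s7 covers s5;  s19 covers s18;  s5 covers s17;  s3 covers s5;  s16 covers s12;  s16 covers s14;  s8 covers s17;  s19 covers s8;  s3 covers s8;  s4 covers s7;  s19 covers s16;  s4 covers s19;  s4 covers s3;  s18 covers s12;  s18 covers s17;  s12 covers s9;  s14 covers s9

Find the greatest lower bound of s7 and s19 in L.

s18

Common lower bounds of {s7, s19}: s12, s17, s18, s9.
The greatest among these is s18.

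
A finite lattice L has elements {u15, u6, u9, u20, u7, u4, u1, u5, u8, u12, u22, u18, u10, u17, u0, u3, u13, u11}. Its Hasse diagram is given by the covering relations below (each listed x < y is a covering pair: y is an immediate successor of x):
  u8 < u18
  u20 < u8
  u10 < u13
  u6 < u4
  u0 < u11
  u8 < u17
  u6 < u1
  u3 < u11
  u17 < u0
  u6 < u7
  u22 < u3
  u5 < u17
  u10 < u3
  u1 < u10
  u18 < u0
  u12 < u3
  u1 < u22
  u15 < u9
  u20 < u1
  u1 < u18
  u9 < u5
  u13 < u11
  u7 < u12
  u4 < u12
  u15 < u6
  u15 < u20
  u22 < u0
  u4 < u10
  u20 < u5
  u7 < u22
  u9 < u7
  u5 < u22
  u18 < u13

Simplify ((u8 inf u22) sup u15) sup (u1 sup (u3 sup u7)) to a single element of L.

u3

u8 ∧ u22 = u20
u20 ∨ u15 = u20
u3 ∨ u7 = u3
u1 ∨ u3 = u3
u20 ∨ u3 = u3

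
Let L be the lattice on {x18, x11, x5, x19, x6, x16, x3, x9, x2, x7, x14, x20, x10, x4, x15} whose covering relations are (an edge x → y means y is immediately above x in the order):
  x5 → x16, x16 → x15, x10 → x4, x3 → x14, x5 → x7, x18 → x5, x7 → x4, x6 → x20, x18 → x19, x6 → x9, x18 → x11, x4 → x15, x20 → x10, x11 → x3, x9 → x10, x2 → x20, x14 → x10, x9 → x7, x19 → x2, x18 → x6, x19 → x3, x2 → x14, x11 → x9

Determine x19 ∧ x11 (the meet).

x18

Common lower bounds of {x19, x11}: x18.
The greatest among these is x18.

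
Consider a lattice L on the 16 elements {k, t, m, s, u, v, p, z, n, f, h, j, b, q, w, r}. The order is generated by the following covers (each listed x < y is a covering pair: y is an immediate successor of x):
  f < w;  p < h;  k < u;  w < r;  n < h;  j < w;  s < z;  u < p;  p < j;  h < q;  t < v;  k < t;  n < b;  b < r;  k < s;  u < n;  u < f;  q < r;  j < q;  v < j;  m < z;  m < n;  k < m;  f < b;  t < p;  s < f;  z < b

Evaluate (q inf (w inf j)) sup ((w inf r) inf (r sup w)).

w

w ∧ j = j
q ∧ j = j
w ∧ r = w
r ∨ w = r
w ∧ r = w
j ∨ w = w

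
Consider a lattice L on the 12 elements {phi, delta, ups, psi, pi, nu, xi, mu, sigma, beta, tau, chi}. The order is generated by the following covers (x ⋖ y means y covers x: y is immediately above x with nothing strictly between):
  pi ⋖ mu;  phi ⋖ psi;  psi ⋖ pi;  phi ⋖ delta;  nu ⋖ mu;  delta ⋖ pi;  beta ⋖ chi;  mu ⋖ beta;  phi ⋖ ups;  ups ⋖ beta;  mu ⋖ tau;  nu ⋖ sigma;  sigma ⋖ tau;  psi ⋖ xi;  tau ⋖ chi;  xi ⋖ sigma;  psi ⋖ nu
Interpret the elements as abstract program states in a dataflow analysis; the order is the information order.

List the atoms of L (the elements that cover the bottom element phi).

delta, psi, ups

The atoms are exactly the elements that cover phi: delta, psi, ups.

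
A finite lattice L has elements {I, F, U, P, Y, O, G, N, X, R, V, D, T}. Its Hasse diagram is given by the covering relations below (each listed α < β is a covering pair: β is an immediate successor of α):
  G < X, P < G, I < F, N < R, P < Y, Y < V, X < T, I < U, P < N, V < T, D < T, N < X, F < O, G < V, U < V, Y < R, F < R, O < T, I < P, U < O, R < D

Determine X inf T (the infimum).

Common lower bounds of {X, T}: G, I, N, P, X.
The greatest among these is X.

X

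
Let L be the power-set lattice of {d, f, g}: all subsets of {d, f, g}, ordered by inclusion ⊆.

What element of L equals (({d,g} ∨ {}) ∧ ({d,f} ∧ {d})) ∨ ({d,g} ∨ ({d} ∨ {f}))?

{d,f,g}

{d,g} ∨ {} = {d,g}
{d,f} ∧ {d} = {d}
{d,g} ∧ {d} = {d}
{d} ∨ {f} = {d,f}
{d,g} ∨ {d,f} = {d,f,g}
{d} ∨ {d,f,g} = {d,f,g}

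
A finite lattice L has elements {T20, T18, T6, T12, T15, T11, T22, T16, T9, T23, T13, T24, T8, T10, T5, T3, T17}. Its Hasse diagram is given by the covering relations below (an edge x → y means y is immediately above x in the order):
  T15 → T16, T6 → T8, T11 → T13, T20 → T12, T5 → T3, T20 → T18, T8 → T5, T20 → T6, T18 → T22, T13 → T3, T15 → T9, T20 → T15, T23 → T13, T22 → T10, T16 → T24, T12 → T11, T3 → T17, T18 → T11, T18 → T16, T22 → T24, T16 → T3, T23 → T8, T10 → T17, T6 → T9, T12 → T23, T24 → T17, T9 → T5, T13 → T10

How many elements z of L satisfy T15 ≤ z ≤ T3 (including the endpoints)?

5

The interval [T15, T3] = {T15, T16, T3, T5, T9}, which has 5 elements.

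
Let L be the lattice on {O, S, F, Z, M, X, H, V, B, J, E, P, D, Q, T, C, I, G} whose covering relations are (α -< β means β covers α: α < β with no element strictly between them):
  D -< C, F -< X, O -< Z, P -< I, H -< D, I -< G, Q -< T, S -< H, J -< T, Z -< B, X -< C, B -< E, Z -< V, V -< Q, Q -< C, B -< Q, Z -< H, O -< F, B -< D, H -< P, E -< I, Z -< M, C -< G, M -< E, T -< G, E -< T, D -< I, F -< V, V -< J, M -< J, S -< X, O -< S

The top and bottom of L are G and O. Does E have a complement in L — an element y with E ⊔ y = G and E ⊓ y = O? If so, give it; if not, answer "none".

X

Need y with E ∨ y = G and E ∧ y = O.
Checking each element gives: X.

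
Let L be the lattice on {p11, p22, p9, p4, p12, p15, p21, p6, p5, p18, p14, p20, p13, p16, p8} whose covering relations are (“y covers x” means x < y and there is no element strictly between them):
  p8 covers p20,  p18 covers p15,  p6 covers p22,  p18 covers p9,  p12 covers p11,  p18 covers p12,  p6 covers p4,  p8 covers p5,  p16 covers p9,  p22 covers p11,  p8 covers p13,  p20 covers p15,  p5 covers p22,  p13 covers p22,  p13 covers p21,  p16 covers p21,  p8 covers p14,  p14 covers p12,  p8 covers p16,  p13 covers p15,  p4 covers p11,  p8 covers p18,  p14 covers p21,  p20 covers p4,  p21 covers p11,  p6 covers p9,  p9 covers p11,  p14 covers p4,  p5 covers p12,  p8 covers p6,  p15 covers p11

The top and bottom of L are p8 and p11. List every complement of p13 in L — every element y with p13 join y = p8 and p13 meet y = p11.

p12, p4, p9

Need y with p13 ∨ y = p8 and p13 ∧ y = p11.
Checking each element gives: p12, p4, p9.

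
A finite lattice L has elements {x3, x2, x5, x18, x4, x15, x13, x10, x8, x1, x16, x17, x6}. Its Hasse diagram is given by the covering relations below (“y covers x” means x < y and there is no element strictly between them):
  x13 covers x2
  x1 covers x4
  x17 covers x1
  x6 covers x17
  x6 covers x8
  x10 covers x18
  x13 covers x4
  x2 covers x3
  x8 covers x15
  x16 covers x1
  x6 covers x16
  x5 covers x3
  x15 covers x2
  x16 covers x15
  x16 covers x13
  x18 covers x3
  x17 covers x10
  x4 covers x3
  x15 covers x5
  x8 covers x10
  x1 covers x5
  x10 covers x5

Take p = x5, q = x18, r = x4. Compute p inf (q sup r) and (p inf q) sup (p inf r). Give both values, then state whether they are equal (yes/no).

x5; x3; no

q sup r = x17, so p inf (q sup r) = x5 inf x17 = x5.
p inf q = x3 and p inf r = x3, so (p inf q) sup (p inf r) = x3 sup x3 = x3.
Equal: no.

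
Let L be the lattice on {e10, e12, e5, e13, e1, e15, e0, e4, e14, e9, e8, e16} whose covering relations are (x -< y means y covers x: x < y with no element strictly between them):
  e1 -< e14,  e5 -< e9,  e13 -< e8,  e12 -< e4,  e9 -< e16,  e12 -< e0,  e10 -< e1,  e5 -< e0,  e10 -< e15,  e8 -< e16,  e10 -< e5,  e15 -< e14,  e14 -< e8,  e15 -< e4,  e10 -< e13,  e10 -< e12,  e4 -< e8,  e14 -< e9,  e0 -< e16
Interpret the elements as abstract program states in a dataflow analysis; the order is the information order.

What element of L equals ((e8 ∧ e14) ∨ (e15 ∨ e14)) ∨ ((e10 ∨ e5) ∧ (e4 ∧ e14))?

e14

e8 ∧ e14 = e14
e15 ∨ e14 = e14
e14 ∨ e14 = e14
e10 ∨ e5 = e5
e4 ∧ e14 = e15
e5 ∧ e15 = e10
e14 ∨ e10 = e14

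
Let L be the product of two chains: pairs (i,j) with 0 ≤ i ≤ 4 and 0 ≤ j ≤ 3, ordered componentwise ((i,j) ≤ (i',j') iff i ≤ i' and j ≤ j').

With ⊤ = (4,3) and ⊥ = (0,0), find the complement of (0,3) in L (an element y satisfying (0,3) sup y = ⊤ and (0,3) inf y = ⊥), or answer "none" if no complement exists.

Need y with (0,3) ∨ y = (4,3) and (0,3) ∧ y = (0,0).
Checking each element gives: (4,0).

(4,0)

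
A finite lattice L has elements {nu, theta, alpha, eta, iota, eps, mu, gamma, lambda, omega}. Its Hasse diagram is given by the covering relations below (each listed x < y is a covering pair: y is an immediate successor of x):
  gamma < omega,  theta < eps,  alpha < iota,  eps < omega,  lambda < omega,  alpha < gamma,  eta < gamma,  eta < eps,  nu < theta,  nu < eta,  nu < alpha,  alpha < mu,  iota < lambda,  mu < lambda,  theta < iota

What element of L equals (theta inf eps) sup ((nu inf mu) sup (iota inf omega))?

iota

theta ∧ eps = theta
nu ∧ mu = nu
iota ∧ omega = iota
nu ∨ iota = iota
theta ∨ iota = iota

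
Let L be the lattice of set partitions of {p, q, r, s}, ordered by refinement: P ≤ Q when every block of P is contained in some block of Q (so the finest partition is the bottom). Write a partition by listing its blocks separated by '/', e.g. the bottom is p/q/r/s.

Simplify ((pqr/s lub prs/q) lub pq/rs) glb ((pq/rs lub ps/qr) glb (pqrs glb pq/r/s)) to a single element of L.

pq/r/s

pqr/s ∨ prs/q = pqrs
pqrs ∨ pq/rs = pqrs
pq/rs ∨ ps/qr = pqrs
pqrs ∧ pq/r/s = pq/r/s
pqrs ∧ pq/r/s = pq/r/s
pqrs ∧ pq/r/s = pq/r/s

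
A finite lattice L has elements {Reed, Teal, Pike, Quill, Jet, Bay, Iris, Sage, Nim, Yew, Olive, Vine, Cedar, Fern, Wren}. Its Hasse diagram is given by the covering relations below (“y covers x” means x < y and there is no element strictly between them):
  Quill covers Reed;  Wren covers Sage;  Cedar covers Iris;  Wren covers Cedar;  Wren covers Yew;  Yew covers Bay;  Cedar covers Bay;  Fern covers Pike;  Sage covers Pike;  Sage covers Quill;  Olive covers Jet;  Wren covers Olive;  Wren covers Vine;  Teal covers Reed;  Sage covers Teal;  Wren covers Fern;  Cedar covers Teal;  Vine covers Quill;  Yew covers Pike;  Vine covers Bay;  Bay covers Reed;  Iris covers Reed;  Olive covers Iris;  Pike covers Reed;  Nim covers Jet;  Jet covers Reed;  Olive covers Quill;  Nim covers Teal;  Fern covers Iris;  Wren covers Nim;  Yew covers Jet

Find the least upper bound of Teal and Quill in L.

Sage

Common upper bounds of {Teal, Quill}: Sage, Wren.
The least among these is Sage.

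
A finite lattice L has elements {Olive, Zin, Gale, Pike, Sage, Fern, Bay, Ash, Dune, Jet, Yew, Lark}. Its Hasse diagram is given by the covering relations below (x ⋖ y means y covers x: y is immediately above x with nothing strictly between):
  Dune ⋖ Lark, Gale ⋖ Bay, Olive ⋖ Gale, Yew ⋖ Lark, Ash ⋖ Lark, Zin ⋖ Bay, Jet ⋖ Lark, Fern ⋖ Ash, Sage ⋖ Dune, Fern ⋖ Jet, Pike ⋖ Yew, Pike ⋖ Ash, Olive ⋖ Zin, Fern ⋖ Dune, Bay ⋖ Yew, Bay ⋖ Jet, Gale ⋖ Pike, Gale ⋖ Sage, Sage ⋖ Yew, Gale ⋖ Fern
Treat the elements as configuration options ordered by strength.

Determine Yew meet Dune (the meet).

Sage

Common lower bounds of {Yew, Dune}: Gale, Olive, Sage.
The greatest among these is Sage.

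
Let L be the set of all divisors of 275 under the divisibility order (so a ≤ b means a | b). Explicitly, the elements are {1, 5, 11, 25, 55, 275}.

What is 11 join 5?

55

Common upper bounds of {11, 5}: 275, 55.
The least among these is 55.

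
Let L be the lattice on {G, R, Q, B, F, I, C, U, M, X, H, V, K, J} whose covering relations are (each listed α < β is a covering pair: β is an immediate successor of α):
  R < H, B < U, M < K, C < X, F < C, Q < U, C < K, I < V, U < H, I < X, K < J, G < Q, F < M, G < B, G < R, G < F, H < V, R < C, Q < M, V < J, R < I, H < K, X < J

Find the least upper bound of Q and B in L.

Common upper bounds of {Q, B}: H, J, K, U, V.
The least among these is U.

U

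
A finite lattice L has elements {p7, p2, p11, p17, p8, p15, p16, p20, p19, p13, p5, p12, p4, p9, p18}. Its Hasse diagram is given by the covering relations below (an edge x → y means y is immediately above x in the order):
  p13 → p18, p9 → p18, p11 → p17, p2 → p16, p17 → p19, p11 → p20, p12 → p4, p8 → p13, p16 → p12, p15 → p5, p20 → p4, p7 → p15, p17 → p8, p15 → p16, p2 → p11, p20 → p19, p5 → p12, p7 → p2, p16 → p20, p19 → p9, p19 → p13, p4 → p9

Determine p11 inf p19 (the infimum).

p11

Common lower bounds of {p11, p19}: p11, p2, p7.
The greatest among these is p11.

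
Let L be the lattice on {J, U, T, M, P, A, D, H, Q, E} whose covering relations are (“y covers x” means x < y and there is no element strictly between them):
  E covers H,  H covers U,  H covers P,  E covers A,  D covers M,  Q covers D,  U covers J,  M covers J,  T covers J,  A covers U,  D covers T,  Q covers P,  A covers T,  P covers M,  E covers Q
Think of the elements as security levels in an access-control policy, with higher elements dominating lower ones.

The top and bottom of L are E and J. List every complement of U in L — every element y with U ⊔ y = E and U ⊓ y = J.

D, Q

Need y with U ∨ y = E and U ∧ y = J.
Checking each element gives: D, Q.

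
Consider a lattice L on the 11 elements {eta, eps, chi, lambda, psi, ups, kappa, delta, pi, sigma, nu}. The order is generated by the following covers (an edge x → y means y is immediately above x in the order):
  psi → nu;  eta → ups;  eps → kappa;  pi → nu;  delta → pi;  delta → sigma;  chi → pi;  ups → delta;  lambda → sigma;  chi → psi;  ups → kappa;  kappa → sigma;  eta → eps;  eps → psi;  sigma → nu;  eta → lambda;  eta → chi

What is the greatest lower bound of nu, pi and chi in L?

chi

Common lower bounds of {nu, pi, chi}: chi, eta.
The greatest among these is chi.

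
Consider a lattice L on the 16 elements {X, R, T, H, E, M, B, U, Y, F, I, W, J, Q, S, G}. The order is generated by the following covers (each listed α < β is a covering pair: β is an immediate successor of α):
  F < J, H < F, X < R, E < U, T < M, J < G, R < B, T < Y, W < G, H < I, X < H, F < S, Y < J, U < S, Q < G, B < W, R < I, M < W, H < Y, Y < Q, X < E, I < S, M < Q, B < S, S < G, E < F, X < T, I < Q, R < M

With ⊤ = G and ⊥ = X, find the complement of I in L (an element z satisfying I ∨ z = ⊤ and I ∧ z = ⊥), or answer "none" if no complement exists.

For every candidate z, either I ∨ z ≠ G or I ∧ z ≠ X; no complement exists.

none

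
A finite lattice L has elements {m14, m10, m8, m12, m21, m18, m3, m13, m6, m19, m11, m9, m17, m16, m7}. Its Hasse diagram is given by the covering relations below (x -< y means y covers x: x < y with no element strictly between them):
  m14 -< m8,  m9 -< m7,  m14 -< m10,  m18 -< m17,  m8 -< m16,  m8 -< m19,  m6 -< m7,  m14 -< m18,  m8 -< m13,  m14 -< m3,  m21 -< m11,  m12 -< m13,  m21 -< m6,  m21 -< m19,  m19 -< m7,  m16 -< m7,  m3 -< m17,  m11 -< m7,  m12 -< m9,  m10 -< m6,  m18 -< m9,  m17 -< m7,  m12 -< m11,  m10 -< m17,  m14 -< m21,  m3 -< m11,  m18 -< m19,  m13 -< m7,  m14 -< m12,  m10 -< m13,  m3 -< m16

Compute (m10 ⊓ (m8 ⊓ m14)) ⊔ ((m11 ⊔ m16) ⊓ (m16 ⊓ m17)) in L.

m8 ∧ m14 = m14
m10 ∧ m14 = m14
m11 ∨ m16 = m7
m16 ∧ m17 = m3
m7 ∧ m3 = m3
m14 ∨ m3 = m3

m3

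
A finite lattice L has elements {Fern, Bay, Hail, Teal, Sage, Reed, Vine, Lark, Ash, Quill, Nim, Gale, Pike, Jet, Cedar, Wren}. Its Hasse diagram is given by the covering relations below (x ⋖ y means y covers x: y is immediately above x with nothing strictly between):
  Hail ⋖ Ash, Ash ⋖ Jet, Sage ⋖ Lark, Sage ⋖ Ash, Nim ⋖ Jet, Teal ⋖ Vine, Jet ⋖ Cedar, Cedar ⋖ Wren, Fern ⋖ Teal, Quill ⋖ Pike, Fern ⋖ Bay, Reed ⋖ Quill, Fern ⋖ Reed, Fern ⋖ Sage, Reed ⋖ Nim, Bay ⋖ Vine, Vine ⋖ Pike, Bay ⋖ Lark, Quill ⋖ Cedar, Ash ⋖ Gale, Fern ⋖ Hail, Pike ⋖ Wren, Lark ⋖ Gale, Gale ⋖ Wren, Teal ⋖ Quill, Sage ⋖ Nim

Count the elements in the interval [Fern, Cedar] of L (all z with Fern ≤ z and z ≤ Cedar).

The interval [Fern, Cedar] = {Ash, Cedar, Fern, Hail, Jet, Nim, Quill, Reed, Sage, Teal}, which has 10 elements.

10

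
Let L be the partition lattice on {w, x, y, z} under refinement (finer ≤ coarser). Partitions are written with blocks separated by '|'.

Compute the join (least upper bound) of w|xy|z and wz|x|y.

wz|xy

The join of w|xy|z and wz|x|y merges any blocks that overlap across the partitions, giving wz|xy.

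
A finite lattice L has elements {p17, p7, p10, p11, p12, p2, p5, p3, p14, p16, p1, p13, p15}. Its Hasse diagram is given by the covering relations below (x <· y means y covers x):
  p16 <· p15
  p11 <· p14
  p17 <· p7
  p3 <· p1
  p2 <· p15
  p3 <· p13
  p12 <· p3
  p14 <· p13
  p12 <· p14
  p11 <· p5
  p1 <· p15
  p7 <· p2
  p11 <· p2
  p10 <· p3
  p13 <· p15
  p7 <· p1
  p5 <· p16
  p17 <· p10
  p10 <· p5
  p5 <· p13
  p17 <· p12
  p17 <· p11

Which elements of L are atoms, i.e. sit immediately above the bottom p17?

The atoms are exactly the elements that cover p17: p10, p11, p12, p7.

p10, p11, p12, p7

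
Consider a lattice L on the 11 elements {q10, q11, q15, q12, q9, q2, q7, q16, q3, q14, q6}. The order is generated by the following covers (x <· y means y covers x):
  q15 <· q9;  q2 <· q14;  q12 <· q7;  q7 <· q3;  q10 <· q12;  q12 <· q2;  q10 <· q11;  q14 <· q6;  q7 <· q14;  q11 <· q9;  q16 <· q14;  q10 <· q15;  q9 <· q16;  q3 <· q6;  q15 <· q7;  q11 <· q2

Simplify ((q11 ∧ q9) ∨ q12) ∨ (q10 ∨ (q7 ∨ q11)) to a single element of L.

q11 ∧ q9 = q11
q11 ∨ q12 = q2
q7 ∨ q11 = q14
q10 ∨ q14 = q14
q2 ∨ q14 = q14

q14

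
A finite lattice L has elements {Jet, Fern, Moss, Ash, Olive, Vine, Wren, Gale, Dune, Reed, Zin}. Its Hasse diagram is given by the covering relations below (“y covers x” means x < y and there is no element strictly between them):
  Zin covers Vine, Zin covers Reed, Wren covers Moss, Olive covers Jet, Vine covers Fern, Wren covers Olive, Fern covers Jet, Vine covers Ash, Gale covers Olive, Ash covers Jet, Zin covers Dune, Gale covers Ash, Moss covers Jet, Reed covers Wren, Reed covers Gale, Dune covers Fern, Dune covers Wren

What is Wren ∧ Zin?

Common lower bounds of {Wren, Zin}: Jet, Moss, Olive, Wren.
The greatest among these is Wren.

Wren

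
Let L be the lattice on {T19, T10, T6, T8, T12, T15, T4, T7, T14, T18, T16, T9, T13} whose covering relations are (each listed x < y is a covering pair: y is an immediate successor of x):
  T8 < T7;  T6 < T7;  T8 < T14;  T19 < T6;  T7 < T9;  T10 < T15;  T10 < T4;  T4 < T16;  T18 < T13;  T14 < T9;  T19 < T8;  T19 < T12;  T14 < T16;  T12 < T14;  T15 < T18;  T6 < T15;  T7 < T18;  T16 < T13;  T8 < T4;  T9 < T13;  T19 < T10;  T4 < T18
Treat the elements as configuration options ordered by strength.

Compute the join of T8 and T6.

Common upper bounds of {T8, T6}: T13, T18, T7, T9.
The least among these is T7.

T7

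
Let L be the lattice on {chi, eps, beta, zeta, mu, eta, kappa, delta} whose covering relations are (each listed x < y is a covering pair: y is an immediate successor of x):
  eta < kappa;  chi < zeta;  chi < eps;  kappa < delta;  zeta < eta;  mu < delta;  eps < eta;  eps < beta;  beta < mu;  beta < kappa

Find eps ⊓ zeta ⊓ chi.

chi

Common lower bounds of {eps, zeta, chi}: chi.
The greatest among these is chi.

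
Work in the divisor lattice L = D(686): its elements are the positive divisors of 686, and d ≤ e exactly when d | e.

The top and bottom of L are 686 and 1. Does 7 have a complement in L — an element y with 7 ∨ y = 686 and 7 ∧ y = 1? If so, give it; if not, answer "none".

none

For every candidate y, either 7 ∨ y ≠ 686 or 7 ∧ y ≠ 1; no complement exists.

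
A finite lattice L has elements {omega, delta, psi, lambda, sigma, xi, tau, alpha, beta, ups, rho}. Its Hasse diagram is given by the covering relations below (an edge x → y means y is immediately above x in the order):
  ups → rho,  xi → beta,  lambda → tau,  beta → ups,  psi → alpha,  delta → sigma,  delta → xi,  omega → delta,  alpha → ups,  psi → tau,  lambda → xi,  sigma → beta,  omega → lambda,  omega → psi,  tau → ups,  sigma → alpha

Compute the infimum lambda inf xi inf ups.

Common lower bounds of {lambda, xi, ups}: lambda, omega.
The greatest among these is lambda.

lambda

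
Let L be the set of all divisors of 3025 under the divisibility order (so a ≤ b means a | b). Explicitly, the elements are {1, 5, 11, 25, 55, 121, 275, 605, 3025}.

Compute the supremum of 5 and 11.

Common upper bounds of {5, 11}: 275, 3025, 55, 605.
The least among these is 55.

55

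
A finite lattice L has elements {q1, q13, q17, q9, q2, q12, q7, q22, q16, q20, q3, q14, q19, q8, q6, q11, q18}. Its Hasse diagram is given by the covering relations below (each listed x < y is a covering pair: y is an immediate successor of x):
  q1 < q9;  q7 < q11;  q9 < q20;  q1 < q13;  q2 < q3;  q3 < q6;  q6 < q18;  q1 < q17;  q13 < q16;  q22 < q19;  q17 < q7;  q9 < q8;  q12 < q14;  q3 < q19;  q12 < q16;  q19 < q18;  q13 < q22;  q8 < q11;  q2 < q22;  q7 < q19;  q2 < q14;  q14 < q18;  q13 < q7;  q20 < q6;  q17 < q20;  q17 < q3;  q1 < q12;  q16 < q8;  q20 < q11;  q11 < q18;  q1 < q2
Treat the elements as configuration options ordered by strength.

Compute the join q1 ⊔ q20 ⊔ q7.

q11

Common upper bounds of {q1, q20, q7}: q11, q18.
The least among these is q11.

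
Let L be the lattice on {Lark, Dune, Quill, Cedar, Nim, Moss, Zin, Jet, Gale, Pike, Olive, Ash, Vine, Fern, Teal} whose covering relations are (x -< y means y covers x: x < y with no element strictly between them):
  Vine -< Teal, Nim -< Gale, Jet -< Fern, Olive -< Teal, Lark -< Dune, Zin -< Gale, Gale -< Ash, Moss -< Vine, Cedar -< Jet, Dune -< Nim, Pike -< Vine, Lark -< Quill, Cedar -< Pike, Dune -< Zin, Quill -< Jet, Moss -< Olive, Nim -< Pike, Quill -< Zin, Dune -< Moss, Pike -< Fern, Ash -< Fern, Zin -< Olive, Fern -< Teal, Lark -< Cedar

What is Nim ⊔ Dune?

Common upper bounds of {Nim, Dune}: Ash, Fern, Gale, Nim, Pike, Teal, Vine.
The least among these is Nim.

Nim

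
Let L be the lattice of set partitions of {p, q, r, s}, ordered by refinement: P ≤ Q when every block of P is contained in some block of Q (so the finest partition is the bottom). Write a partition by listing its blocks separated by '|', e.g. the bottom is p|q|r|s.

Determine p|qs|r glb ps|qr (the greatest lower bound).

The meet (common refinement) of p|qs|r and ps|qr intersects blocks pairwise, giving p|q|r|s.

p|q|r|s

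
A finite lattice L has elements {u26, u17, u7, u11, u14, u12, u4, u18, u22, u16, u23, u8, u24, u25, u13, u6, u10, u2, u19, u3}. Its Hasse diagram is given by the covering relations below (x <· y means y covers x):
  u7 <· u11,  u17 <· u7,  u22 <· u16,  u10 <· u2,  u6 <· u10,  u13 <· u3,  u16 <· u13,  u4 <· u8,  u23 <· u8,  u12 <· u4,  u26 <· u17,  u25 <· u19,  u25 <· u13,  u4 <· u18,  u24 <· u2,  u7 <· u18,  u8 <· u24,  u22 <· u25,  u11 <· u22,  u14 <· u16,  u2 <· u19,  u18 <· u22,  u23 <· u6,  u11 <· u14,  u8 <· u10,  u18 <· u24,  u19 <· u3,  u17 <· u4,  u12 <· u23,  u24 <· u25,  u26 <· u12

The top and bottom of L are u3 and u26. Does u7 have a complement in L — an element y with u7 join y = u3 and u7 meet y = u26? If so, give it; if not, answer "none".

none

For every candidate y, either u7 ∨ y ≠ u3 or u7 ∧ y ≠ u26; no complement exists.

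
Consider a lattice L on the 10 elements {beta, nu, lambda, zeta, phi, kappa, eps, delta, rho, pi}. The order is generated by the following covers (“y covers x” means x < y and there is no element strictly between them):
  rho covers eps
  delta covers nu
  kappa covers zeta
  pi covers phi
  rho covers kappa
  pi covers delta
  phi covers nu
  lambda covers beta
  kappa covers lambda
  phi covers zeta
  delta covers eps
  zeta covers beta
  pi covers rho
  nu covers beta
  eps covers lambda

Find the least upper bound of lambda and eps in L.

eps

Common upper bounds of {lambda, eps}: delta, eps, pi, rho.
The least among these is eps.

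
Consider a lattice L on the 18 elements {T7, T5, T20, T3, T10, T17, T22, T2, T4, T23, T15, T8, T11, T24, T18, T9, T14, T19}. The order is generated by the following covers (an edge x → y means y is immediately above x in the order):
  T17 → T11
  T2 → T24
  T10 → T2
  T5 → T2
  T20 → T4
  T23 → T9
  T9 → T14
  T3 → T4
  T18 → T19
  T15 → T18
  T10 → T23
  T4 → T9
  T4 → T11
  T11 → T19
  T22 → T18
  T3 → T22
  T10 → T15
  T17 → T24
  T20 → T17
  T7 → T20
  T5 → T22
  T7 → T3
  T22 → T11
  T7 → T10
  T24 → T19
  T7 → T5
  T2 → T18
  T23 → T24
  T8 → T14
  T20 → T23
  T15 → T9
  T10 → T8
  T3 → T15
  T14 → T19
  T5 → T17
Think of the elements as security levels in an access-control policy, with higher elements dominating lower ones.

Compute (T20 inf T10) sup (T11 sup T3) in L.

T11

T20 ∧ T10 = T7
T11 ∨ T3 = T11
T7 ∨ T11 = T11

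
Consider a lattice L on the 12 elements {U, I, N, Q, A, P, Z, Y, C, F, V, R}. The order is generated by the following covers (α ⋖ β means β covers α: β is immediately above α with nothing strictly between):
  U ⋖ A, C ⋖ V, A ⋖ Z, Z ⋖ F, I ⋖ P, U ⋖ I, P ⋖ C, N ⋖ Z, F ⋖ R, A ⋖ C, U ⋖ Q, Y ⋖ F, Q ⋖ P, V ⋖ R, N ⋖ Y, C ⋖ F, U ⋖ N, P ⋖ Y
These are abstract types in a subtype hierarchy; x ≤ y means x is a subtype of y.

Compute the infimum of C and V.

C

Common lower bounds of {C, V}: A, C, I, P, Q, U.
The greatest among these is C.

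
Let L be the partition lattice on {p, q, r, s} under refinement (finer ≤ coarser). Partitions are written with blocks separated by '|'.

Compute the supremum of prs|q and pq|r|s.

The join of prs|q and pq|r|s merges any blocks that overlap across the partitions, giving pqrs.

pqrs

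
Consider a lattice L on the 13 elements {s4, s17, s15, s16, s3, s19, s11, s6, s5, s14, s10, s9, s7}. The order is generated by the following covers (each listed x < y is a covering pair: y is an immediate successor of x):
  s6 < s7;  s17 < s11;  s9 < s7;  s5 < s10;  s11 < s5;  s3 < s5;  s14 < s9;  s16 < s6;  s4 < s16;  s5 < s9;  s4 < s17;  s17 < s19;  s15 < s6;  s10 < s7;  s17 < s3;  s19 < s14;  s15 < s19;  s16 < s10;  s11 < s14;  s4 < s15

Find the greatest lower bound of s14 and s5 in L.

Common lower bounds of {s14, s5}: s11, s17, s4.
The greatest among these is s11.

s11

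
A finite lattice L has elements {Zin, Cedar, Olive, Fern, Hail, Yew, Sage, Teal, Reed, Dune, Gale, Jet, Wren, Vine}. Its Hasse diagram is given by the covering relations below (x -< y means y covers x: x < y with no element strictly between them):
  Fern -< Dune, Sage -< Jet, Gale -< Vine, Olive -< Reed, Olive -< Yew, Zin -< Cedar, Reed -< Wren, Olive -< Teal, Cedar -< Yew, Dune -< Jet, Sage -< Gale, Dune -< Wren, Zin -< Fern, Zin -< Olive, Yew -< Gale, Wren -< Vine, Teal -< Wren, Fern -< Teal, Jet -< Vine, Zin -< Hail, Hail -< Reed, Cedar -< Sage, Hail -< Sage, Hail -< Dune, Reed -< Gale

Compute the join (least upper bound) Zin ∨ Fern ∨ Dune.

Dune

Common upper bounds of {Zin, Fern, Dune}: Dune, Jet, Vine, Wren.
The least among these is Dune.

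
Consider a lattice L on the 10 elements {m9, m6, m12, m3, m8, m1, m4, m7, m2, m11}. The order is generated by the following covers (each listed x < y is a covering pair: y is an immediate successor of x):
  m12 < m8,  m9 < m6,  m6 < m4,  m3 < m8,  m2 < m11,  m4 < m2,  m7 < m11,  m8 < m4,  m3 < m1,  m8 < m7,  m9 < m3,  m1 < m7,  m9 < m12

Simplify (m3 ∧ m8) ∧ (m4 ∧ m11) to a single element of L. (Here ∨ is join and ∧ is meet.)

m3 ∧ m8 = m3
m4 ∧ m11 = m4
m3 ∧ m4 = m3

m3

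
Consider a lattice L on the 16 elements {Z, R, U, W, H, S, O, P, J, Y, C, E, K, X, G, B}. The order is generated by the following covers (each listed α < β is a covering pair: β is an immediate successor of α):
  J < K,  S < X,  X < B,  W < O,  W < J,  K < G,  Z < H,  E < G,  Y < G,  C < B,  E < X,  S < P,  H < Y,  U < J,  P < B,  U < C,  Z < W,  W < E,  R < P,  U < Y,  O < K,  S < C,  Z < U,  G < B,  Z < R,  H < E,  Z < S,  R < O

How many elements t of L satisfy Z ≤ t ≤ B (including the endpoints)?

16

The interval [Z, B] = {B, C, E, G, H, J, K, O, P, R, S, U, W, X, Y, Z}, which has 16 elements.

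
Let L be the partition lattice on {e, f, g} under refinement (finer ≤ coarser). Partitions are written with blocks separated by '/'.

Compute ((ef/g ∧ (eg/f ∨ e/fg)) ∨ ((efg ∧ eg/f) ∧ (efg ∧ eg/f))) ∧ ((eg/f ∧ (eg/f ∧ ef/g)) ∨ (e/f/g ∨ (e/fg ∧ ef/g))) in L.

eg/f ∨ e/fg = efg
ef/g ∧ efg = ef/g
efg ∧ eg/f = eg/f
efg ∧ eg/f = eg/f
eg/f ∧ eg/f = eg/f
ef/g ∨ eg/f = efg
eg/f ∧ ef/g = e/f/g
eg/f ∧ e/f/g = e/f/g
e/fg ∧ ef/g = e/f/g
e/f/g ∨ e/f/g = e/f/g
e/f/g ∨ e/f/g = e/f/g
efg ∧ e/f/g = e/f/g

e/f/g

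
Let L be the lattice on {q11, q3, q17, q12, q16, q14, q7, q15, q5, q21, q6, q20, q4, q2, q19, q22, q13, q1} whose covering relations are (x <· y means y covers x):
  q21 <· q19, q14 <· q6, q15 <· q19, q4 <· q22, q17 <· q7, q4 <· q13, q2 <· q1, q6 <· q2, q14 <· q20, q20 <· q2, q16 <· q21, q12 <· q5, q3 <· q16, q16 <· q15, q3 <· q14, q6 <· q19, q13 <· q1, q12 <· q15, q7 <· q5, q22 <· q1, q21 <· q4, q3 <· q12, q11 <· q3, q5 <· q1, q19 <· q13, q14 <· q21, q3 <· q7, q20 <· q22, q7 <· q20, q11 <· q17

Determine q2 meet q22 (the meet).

q20

Common lower bounds of {q2, q22}: q11, q14, q17, q20, q3, q7.
The greatest among these is q20.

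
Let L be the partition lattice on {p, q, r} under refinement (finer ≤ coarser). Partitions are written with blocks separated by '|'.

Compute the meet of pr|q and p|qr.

The meet (common refinement) of pr|q and p|qr intersects blocks pairwise, giving p|q|r.

p|q|r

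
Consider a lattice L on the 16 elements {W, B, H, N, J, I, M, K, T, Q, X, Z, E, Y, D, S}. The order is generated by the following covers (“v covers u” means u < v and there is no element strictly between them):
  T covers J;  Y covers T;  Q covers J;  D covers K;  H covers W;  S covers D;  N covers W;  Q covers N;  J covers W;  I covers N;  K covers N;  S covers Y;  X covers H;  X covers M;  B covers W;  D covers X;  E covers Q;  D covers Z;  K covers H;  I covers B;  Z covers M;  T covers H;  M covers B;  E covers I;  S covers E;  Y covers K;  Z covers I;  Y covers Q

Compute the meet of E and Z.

I

Common lower bounds of {E, Z}: B, I, N, W.
The greatest among these is I.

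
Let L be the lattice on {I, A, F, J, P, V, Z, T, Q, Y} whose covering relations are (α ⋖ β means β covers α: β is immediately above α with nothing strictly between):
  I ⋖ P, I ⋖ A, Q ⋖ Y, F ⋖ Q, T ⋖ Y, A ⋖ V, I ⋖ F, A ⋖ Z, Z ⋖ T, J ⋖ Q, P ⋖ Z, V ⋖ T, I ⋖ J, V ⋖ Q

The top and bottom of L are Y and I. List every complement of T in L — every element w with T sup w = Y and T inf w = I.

Need w with T ∨ w = Y and T ∧ w = I.
Checking each element gives: F, J.

F, J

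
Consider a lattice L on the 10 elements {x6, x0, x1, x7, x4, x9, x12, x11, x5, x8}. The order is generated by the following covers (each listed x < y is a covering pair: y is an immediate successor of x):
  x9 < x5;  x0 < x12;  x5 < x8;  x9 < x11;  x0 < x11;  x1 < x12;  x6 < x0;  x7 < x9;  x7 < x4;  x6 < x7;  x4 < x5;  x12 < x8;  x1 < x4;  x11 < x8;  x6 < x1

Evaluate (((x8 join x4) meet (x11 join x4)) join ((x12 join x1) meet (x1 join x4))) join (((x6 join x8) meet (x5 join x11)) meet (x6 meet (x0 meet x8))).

x8

x8 ∨ x4 = x8
x11 ∨ x4 = x8
x8 ∧ x8 = x8
x12 ∨ x1 = x12
x1 ∨ x4 = x4
x12 ∧ x4 = x1
x8 ∨ x1 = x8
x6 ∨ x8 = x8
x5 ∨ x11 = x8
x8 ∧ x8 = x8
x0 ∧ x8 = x0
x6 ∧ x0 = x6
x8 ∧ x6 = x6
x8 ∨ x6 = x8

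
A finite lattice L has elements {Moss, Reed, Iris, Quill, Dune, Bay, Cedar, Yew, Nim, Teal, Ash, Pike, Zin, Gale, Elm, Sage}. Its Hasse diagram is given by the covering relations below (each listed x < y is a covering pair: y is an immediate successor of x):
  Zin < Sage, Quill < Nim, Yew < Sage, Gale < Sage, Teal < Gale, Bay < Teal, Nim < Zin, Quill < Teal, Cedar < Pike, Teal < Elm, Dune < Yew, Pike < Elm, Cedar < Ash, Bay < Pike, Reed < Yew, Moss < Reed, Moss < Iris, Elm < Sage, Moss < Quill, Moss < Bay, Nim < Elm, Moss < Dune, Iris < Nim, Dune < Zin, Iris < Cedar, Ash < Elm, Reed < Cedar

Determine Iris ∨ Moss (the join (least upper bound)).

Iris

Common upper bounds of {Iris, Moss}: Ash, Cedar, Elm, Iris, Nim, Pike, Sage, Zin.
The least among these is Iris.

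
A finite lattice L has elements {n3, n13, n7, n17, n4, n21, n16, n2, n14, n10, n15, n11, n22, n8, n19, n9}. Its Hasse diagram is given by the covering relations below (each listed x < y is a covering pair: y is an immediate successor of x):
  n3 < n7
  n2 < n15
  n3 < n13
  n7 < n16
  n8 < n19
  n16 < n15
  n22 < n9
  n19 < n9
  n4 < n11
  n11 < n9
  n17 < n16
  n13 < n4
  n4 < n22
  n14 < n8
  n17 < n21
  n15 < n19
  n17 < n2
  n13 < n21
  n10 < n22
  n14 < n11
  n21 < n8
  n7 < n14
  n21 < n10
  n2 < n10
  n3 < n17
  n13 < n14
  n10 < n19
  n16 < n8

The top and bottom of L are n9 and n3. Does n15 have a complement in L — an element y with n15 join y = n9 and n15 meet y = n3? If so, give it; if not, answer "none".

Need y with n15 ∨ y = n9 and n15 ∧ y = n3.
Checking each element gives: n4.

n4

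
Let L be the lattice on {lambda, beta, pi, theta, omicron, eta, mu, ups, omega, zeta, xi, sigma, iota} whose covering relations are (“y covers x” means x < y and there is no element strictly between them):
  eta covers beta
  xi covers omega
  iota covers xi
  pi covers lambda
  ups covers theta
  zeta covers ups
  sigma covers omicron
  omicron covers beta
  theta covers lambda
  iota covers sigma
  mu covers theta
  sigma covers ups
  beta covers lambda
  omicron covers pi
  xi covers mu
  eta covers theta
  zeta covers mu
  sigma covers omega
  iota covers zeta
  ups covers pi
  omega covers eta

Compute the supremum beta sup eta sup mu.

Common upper bounds of {beta, eta, mu}: iota, xi.
The least among these is xi.

xi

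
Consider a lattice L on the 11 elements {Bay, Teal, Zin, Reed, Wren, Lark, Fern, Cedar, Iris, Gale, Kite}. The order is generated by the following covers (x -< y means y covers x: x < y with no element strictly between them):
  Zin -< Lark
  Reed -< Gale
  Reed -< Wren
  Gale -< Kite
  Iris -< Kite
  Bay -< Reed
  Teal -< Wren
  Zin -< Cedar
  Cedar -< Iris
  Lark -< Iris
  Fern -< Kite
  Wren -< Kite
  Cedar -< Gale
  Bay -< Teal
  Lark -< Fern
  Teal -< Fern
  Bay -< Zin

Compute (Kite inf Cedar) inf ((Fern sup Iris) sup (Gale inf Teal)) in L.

Kite ∧ Cedar = Cedar
Fern ∨ Iris = Kite
Gale ∧ Teal = Bay
Kite ∨ Bay = Kite
Cedar ∧ Kite = Cedar

Cedar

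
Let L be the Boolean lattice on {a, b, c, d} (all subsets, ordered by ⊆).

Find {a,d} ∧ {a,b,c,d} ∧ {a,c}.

Common lower bounds of {{a,d}, {a,b,c,d}, {a,c}}: {a}, {}.
The greatest among these is {a}.

{a}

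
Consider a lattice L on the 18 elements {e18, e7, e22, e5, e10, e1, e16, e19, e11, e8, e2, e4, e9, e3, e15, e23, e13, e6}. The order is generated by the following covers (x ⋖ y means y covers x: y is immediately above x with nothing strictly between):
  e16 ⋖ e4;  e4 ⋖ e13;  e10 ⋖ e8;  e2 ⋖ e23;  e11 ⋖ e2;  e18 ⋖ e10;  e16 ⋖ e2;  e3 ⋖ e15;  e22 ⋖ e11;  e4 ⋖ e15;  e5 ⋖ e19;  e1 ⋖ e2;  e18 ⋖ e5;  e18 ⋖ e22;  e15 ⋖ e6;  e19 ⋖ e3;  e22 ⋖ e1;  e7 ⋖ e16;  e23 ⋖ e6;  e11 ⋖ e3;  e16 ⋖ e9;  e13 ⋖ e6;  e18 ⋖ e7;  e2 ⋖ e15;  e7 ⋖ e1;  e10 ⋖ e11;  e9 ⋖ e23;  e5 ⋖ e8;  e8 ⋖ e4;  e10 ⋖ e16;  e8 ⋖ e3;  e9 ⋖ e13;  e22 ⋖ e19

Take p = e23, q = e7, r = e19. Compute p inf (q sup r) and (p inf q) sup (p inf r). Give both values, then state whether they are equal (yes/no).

e2; e1; no

q sup r = e15, so p inf (q sup r) = e23 inf e15 = e2.
p inf q = e7 and p inf r = e22, so (p inf q) sup (p inf r) = e7 sup e22 = e1.
Equal: no.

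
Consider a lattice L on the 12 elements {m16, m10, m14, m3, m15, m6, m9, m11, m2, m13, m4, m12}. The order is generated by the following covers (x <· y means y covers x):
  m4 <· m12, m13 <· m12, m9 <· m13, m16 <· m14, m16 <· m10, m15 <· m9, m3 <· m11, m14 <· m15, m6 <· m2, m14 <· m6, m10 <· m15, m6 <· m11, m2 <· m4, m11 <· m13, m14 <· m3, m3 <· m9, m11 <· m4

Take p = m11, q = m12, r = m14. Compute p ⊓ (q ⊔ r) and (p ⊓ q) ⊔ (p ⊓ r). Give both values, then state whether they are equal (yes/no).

m11; m11; yes

q ⊔ r = m12, so p ⊓ (q ⊔ r) = m11 ⊓ m12 = m11.
p ⊓ q = m11 and p ⊓ r = m14, so (p ⊓ q) ⊔ (p ⊓ r) = m11 ⊔ m14 = m11.
Equal: yes.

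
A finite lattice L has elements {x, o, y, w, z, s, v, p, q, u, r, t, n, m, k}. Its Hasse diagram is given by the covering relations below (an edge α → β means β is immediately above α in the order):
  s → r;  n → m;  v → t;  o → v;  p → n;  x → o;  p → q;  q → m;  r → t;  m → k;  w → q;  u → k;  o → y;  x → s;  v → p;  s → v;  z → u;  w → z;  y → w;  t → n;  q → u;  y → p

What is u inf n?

Common lower bounds of {u, n}: o, p, s, v, x, y.
The greatest among these is p.

p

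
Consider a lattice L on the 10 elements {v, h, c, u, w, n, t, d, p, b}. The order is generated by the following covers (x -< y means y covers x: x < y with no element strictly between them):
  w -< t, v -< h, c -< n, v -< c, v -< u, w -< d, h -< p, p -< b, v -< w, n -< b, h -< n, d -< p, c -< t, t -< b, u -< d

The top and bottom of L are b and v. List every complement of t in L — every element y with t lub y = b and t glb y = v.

h, u

Need y with t ∨ y = b and t ∧ y = v.
Checking each element gives: h, u.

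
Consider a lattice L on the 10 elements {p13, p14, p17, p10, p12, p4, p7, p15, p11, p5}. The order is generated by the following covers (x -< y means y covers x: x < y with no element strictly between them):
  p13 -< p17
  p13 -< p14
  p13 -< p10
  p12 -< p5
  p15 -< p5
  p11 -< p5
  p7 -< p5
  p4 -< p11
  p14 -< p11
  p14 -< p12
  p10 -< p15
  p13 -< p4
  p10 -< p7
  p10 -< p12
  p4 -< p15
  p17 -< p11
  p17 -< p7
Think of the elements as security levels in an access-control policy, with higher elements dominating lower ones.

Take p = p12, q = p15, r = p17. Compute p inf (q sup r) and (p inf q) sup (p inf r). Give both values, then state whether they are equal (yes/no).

p12; p10; no

q sup r = p5, so p inf (q sup r) = p12 inf p5 = p12.
p inf q = p10 and p inf r = p13, so (p inf q) sup (p inf r) = p10 sup p13 = p10.
Equal: no.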